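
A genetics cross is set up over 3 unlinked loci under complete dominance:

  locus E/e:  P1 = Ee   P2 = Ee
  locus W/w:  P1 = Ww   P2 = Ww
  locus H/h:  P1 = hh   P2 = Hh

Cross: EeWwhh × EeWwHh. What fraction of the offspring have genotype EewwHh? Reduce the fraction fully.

EeWwhh gametes: EWh×2, Ewh×2, eWh×2, ewh×2
EeWwHh gametes: EWH×1, EWh×1, EwH×1, Ewh×1, eWH×1, eWh×1, ewH×1, ewh×1
EeWwhh×EeWwHh grid (8·8=64): EEWWHh=2 EEWWhh=2 EEWwHh=4 EEWwhh=4 EEwwHh=2 EEwwhh=2 EeWWHh=4 EeWWhh=4 EeWwHh=8 EeWwhh=8 EewwHh=4 Eewwhh=4 eeWWHh=2 eeWWhh=2 eeWwHh=4 eeWwhh=4 eewwHh=2 eewwhh=2
EewwHh hits 4/64; gcd=4; 4÷4/64÷4 = 1/16

P(EewwHh) = 1/16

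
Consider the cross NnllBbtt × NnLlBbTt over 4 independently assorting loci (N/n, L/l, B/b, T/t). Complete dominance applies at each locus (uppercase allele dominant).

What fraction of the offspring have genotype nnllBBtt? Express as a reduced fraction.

P(nnllBBtt) = 1/64

NnllBbtt gametes: NlBt×4, Nlbt×4, nlBt×4, nlbt×4
NnLlBbTt gametes: NLBT×1, NLBt×1, NLbT×1, NLbt×1, NlBT×1, NlBt×1, NlbT×1, Nlbt×1, nLBT×1, nLBt×1, nLbT×1, nLbt×1, nlBT×1, nlBt×1, nlbT×1, nlbt×1
NnllBbtt×NnLlBbTt grid (16·16=256): NNLlBBTt=4 NNLlBBtt=4 NNLlBbTt=8 NNLlBbtt=8 NNLlbbTt=4 NNLlbbtt=4 NNllBBTt=4 NNllBBtt=4 NNllBbTt=8 NNllBbtt=8 NNllbbTt=4 NNllbbtt=4 NnLlBBTt=8 NnLlBBtt=8 NnLlBbTt=16 NnLlBbtt=16 NnLlbbTt=8 NnLlbbtt=8 NnllBBTt=8 NnllBBtt=8 NnllBbTt=16 NnllBbtt=16 NnllbbTt=8 Nnllbbtt=8 nnLlBBTt=4 nnLlBBtt=4 nnLlBbTt=8 nnLlBbtt=8 nnLlbbTt=4 nnLlbbtt=4 nnllBBTt=4 nnllBBtt=4 nnllBbTt=8 nnllBbtt=8 nnllbbTt=4 nnllbbtt=4
nnllBBtt hits 4/256; gcd=4; 4÷4/256÷4 = 1/64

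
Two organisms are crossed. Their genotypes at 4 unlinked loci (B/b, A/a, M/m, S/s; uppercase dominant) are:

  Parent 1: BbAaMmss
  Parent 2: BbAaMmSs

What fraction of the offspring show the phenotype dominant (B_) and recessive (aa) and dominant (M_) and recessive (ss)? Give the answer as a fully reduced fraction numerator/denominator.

BbAaMmss gametes: BAMs×2, BAms×2, BaMs×2, Bams×2, bAMs×2, bAms×2, baMs×2, bams×2
BbAaMmSs gametes: BAMS×1, BAMs×1, BAmS×1, BAms×1, BaMS×1, BaMs×1, BamS×1, Bams×1, bAMS×1, bAMs×1, bAmS×1, bAms×1, baMS×1, baMs×1, bamS×1, bams×1
BbAaMmss×BbAaMmSs grid (16·16=256): BBAAMMSs=2 BBAAMMss=2 BBAAMmSs=4 BBAAMmss=4 BBAAmmSs=2 BBAAmmss=2 BBAaMMSs=4 BBAaMMss=4 BBAaMmSs=8 BBAaMmss=8 BBAammSs=4 BBAammss=4 BBaaMMSs=2 BBaaMMss=2 BBaaMmSs=4 BBaaMmss=4 BBaammSs=2 BBaammss=2 BbAAMMSs=4 BbAAMMss=4 BbAAMmSs=8 BbAAMmss=8 BbAAmmSs=4 BbAAmmss=4 BbAaMMSs=8 BbAaMMss=8 BbAaMmSs=16 BbAaMmss=16 BbAammSs=8 BbAammss=8 BbaaMMSs=4 BbaaMMss=4 BbaaMmSs=8 BbaaMmss=8 BbaammSs=4 Bbaammss=4 bbAAMMSs=2 bbAAMMss=2 bbAAMmSs=4 bbAAMmss=4 bbAAmmSs=2 bbAAmmss=2 bbAaMMSs=4 bbAaMMss=4 bbAaMmSs=8 bbAaMmss=8 bbAammSs=4 bbAammss=4 bbaaMMSs=2 bbaaMMss=2 bbaaMmSs=4 bbaaMmss=4 bbaammSs=2 bbaammss=2
B_ aa M_ ss hits 18/256; gcd=2; 18÷2/256÷2 = 9/128

P(B_ aa M_ ss) = 9/128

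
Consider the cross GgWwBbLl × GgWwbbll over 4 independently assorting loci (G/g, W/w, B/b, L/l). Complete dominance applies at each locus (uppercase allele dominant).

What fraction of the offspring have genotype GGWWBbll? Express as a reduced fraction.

GgWwBbLl gametes: GWBL×1, GWBl×1, GWbL×1, GWbl×1, GwBL×1, GwBl×1, GwbL×1, Gwbl×1, gWBL×1, gWBl×1, gWbL×1, gWbl×1, gwBL×1, gwBl×1, gwbL×1, gwbl×1
GgWwbbll gametes: GWbl×4, Gwbl×4, gWbl×4, gwbl×4
GgWwBbLl×GgWwbbll grid (16·16=256): GGWWBbLl=4 GGWWBbll=4 GGWWbbLl=4 GGWWbbll=4 GGWwBbLl=8 GGWwBbll=8 GGWwbbLl=8 GGWwbbll=8 GGwwBbLl=4 GGwwBbll=4 GGwwbbLl=4 GGwwbbll=4 GgWWBbLl=8 GgWWBbll=8 GgWWbbLl=8 GgWWbbll=8 GgWwBbLl=16 GgWwBbll=16 GgWwbbLl=16 GgWwbbll=16 GgwwBbLl=8 GgwwBbll=8 GgwwbbLl=8 Ggwwbbll=8 ggWWBbLl=4 ggWWBbll=4 ggWWbbLl=4 ggWWbbll=4 ggWwBbLl=8 ggWwBbll=8 ggWwbbLl=8 ggWwbbll=8 ggwwBbLl=4 ggwwBbll=4 ggwwbbLl=4 ggwwbbll=4
GGWWBbll hits 4/256; gcd=4; 4÷4/256÷4 = 1/64

P(GGWWBbll) = 1/64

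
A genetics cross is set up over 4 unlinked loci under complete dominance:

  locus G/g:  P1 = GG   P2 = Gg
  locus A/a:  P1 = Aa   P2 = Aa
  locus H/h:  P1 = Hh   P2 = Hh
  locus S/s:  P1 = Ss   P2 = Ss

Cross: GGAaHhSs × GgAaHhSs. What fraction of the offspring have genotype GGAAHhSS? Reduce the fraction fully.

GGAaHhSs gametes: GAHS×2, GAHs×2, GAhS×2, GAhs×2, GaHS×2, GaHs×2, GahS×2, Gahs×2
GgAaHhSs gametes: GAHS×1, GAHs×1, GAhS×1, GAhs×1, GaHS×1, GaHs×1, GahS×1, Gahs×1, gAHS×1, gAHs×1, gAhS×1, gAhs×1, gaHS×1, gaHs×1, gahS×1, gahs×1
GGAaHhSs×GgAaHhSs grid (16·16=256): GGAAHHSS=2 GGAAHHSs=4 GGAAHHss=2 GGAAHhSS=4 GGAAHhSs=8 GGAAHhss=4 GGAAhhSS=2 GGAAhhSs=4 GGAAhhss=2 GGAaHHSS=4 GGAaHHSs=8 GGAaHHss=4 GGAaHhSS=8 GGAaHhSs=16 GGAaHhss=8 GGAahhSS=4 GGAahhSs=8 GGAahhss=4 GGaaHHSS=2 GGaaHHSs=4 GGaaHHss=2 GGaaHhSS=4 GGaaHhSs=8 GGaaHhss=4 GGaahhSS=2 GGaahhSs=4 GGaahhss=2 GgAAHHSS=2 GgAAHHSs=4 GgAAHHss=2 GgAAHhSS=4 GgAAHhSs=8 GgAAHhss=4 GgAAhhSS=2 GgAAhhSs=4 GgAAhhss=2 GgAaHHSS=4 GgAaHHSs=8 GgAaHHss=4 GgAaHhSS=8 GgAaHhSs=16 GgAaHhss=8 GgAahhSS=4 GgAahhSs=8 GgAahhss=4 GgaaHHSS=2 GgaaHHSs=4 GgaaHHss=2 GgaaHhSS=4 GgaaHhSs=8 GgaaHhss=4 GgaahhSS=2 GgaahhSs=4 Ggaahhss=2
GGAAHhSS hits 4/256; gcd=4; 4÷4/256÷4 = 1/64

P(GGAAHhSS) = 1/64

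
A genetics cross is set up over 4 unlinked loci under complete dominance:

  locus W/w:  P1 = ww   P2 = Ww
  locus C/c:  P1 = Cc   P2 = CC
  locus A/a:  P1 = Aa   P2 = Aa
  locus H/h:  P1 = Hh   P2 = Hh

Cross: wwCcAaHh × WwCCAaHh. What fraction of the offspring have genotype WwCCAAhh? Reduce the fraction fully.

P(WwCCAAhh) = 1/64

wwCcAaHh gametes: wCAH×2, wCAh×2, wCaH×2, wCah×2, wcAH×2, wcAh×2, wcaH×2, wcah×2
WwCCAaHh gametes: WCAH×2, WCAh×2, WCaH×2, WCah×2, wCAH×2, wCAh×2, wCaH×2, wCah×2
wwCcAaHh×WwCCAaHh grid (16·16=256): WwCCAAHH=4 WwCCAAHh=8 WwCCAAhh=4 WwCCAaHH=8 WwCCAaHh=16 WwCCAahh=8 WwCCaaHH=4 WwCCaaHh=8 WwCCaahh=4 WwCcAAHH=4 WwCcAAHh=8 WwCcAAhh=4 WwCcAaHH=8 WwCcAaHh=16 WwCcAahh=8 WwCcaaHH=4 WwCcaaHh=8 WwCcaahh=4 wwCCAAHH=4 wwCCAAHh=8 wwCCAAhh=4 wwCCAaHH=8 wwCCAaHh=16 wwCCAahh=8 wwCCaaHH=4 wwCCaaHh=8 wwCCaahh=4 wwCcAAHH=4 wwCcAAHh=8 wwCcAAhh=4 wwCcAaHH=8 wwCcAaHh=16 wwCcAahh=8 wwCcaaHH=4 wwCcaaHh=8 wwCcaahh=4
WwCCAAhh hits 4/256; gcd=4; 4÷4/256÷4 = 1/64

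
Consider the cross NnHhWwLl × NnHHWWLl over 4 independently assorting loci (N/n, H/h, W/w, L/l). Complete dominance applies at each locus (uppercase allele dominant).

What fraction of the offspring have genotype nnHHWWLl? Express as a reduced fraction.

NnHhWwLl gametes: NHWL×1, NHWl×1, NHwL×1, NHwl×1, NhWL×1, NhWl×1, NhwL×1, Nhwl×1, nHWL×1, nHWl×1, nHwL×1, nHwl×1, nhWL×1, nhWl×1, nhwL×1, nhwl×1
NnHHWWLl gametes: NHWL×4, NHWl×4, nHWL×4, nHWl×4
NnHhWwLl×NnHHWWLl grid (16·16=256): NNHHWWLL=4 NNHHWWLl=8 NNHHWWll=4 NNHHWwLL=4 NNHHWwLl=8 NNHHWwll=4 NNHhWWLL=4 NNHhWWLl=8 NNHhWWll=4 NNHhWwLL=4 NNHhWwLl=8 NNHhWwll=4 NnHHWWLL=8 NnHHWWLl=16 NnHHWWll=8 NnHHWwLL=8 NnHHWwLl=16 NnHHWwll=8 NnHhWWLL=8 NnHhWWLl=16 NnHhWWll=8 NnHhWwLL=8 NnHhWwLl=16 NnHhWwll=8 nnHHWWLL=4 nnHHWWLl=8 nnHHWWll=4 nnHHWwLL=4 nnHHWwLl=8 nnHHWwll=4 nnHhWWLL=4 nnHhWWLl=8 nnHhWWll=4 nnHhWwLL=4 nnHhWwLl=8 nnHhWwll=4
nnHHWWLl hits 8/256; gcd=8; 8÷8/256÷8 = 1/32

P(nnHHWWLl) = 1/32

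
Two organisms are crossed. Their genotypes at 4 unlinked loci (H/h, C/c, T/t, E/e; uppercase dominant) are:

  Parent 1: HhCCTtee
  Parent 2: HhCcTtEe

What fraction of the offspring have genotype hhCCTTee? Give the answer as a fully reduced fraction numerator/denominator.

P(hhCCTTee) = 1/64

HhCCTtee gametes: HCTe×4, HCte×4, hCTe×4, hCte×4
HhCcTtEe gametes: HCTE×1, HCTe×1, HCtE×1, HCte×1, HcTE×1, HcTe×1, HctE×1, Hcte×1, hCTE×1, hCTe×1, hCtE×1, hCte×1, hcTE×1, hcTe×1, hctE×1, hcte×1
HhCCTtee×HhCcTtEe grid (16·16=256): HHCCTTEe=4 HHCCTTee=4 HHCCTtEe=8 HHCCTtee=8 HHCCttEe=4 HHCCttee=4 HHCcTTEe=4 HHCcTTee=4 HHCcTtEe=8 HHCcTtee=8 HHCcttEe=4 HHCcttee=4 HhCCTTEe=8 HhCCTTee=8 HhCCTtEe=16 HhCCTtee=16 HhCCttEe=8 HhCCttee=8 HhCcTTEe=8 HhCcTTee=8 HhCcTtEe=16 HhCcTtee=16 HhCcttEe=8 HhCcttee=8 hhCCTTEe=4 hhCCTTee=4 hhCCTtEe=8 hhCCTtee=8 hhCCttEe=4 hhCCttee=4 hhCcTTEe=4 hhCcTTee=4 hhCcTtEe=8 hhCcTtee=8 hhCcttEe=4 hhCcttee=4
hhCCTTee hits 4/256; gcd=4; 4÷4/256÷4 = 1/64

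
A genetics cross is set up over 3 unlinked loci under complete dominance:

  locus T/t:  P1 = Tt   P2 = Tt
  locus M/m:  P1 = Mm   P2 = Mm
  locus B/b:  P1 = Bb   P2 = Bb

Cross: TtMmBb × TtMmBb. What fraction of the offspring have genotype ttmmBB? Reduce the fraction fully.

TtMmBb gametes: TMB×1, TMb×1, TmB×1, Tmb×1, tMB×1, tMb×1, tmB×1, tmb×1
TtMmBb gametes: TMB×1, TMb×1, TmB×1, Tmb×1, tMB×1, tMb×1, tmB×1, tmb×1
TtMmBb×TtMmBb grid (8·8=64): TTMMBB=1 TTMMBb=2 TTMMbb=1 TTMmBB=2 TTMmBb=4 TTMmbb=2 TTmmBB=1 TTmmBb=2 TTmmbb=1 TtMMBB=2 TtMMBb=4 TtMMbb=2 TtMmBB=4 TtMmBb=8 TtMmbb=4 TtmmBB=2 TtmmBb=4 Ttmmbb=2 ttMMBB=1 ttMMBb=2 ttMMbb=1 ttMmBB=2 ttMmBb=4 ttMmbb=2 ttmmBB=1 ttmmBb=2 ttmmbb=1
ttmmBB hits 1/64; gcd=1; 1÷1/64÷1 = 1/64

P(ttmmBB) = 1/64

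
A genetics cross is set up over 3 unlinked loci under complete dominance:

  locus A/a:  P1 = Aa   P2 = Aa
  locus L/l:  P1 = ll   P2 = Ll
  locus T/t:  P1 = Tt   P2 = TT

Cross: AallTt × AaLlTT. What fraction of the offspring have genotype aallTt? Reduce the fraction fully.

P(aallTt) = 1/16

AallTt gametes: AlT×2, Alt×2, alT×2, alt×2
AaLlTT gametes: ALT×2, AlT×2, aLT×2, alT×2
AallTt×AaLlTT grid (8·8=64): AALlTT=4 AALlTt=4 AAllTT=4 AAllTt=4 AaLlTT=8 AaLlTt=8 AallTT=8 AallTt=8 aaLlTT=4 aaLlTt=4 aallTT=4 aallTt=4
aallTt hits 4/64; gcd=4; 4÷4/64÷4 = 1/16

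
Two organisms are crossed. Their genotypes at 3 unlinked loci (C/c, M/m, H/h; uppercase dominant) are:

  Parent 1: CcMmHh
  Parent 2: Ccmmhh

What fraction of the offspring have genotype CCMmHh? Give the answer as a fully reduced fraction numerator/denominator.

P(CCMmHh) = 1/16

CcMmHh gametes: CMH×1, CMh×1, CmH×1, Cmh×1, cMH×1, cMh×1, cmH×1, cmh×1
Ccmmhh gametes: Cmh×4, cmh×4
CcMmHh×Ccmmhh grid (8·8=64): CCMmHh=4 CCMmhh=4 CCmmHh=4 CCmmhh=4 CcMmHh=8 CcMmhh=8 CcmmHh=8 Ccmmhh=8 ccMmHh=4 ccMmhh=4 ccmmHh=4 ccmmhh=4
CCMmHh hits 4/64; gcd=4; 4÷4/64÷4 = 1/16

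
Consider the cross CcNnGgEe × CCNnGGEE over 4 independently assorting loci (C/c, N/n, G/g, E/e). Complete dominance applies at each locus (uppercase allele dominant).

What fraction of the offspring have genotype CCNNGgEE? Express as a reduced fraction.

CcNnGgEe gametes: CNGE×1, CNGe×1, CNgE×1, CNge×1, CnGE×1, CnGe×1, CngE×1, Cnge×1, cNGE×1, cNGe×1, cNgE×1, cNge×1, cnGE×1, cnGe×1, cngE×1, cnge×1
CCNnGGEE gametes: CNGE×8, CnGE×8
CcNnGgEe×CCNnGGEE grid (16·16=256): CCNNGGEE=8 CCNNGGEe=8 CCNNGgEE=8 CCNNGgEe=8 CCNnGGEE=16 CCNnGGEe=16 CCNnGgEE=16 CCNnGgEe=16 CCnnGGEE=8 CCnnGGEe=8 CCnnGgEE=8 CCnnGgEe=8 CcNNGGEE=8 CcNNGGEe=8 CcNNGgEE=8 CcNNGgEe=8 CcNnGGEE=16 CcNnGGEe=16 CcNnGgEE=16 CcNnGgEe=16 CcnnGGEE=8 CcnnGGEe=8 CcnnGgEE=8 CcnnGgEe=8
CCNNGgEE hits 8/256; gcd=8; 8÷8/256÷8 = 1/32

P(CCNNGgEE) = 1/32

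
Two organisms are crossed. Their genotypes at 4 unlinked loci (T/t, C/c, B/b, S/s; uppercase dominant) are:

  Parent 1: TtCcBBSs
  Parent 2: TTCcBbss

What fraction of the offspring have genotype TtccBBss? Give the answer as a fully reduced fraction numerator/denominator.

TtCcBBSs gametes: TCBS×2, TCBs×2, TcBS×2, TcBs×2, tCBS×2, tCBs×2, tcBS×2, tcBs×2
TTCcBbss gametes: TCBs×4, TCbs×4, TcBs×4, Tcbs×4
TtCcBBSs×TTCcBbss grid (16·16=256): TTCCBBSs=8 TTCCBBss=8 TTCCBbSs=8 TTCCBbss=8 TTCcBBSs=16 TTCcBBss=16 TTCcBbSs=16 TTCcBbss=16 TTccBBSs=8 TTccBBss=8 TTccBbSs=8 TTccBbss=8 TtCCBBSs=8 TtCCBBss=8 TtCCBbSs=8 TtCCBbss=8 TtCcBBSs=16 TtCcBBss=16 TtCcBbSs=16 TtCcBbss=16 TtccBBSs=8 TtccBBss=8 TtccBbSs=8 TtccBbss=8
TtccBBss hits 8/256; gcd=8; 8÷8/256÷8 = 1/32

P(TtccBBss) = 1/32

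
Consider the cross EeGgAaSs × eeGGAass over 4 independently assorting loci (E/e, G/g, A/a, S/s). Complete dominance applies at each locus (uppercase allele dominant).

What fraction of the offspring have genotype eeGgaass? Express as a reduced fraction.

P(eeGgaass) = 1/32

EeGgAaSs gametes: EGAS×1, EGAs×1, EGaS×1, EGas×1, EgAS×1, EgAs×1, EgaS×1, Egas×1, eGAS×1, eGAs×1, eGaS×1, eGas×1, egAS×1, egAs×1, egaS×1, egas×1
eeGGAass gametes: eGAs×8, eGas×8
EeGgAaSs×eeGGAass grid (16·16=256): EeGGAASs=8 EeGGAAss=8 EeGGAaSs=16 EeGGAass=16 EeGGaaSs=8 EeGGaass=8 EeGgAASs=8 EeGgAAss=8 EeGgAaSs=16 EeGgAass=16 EeGgaaSs=8 EeGgaass=8 eeGGAASs=8 eeGGAAss=8 eeGGAaSs=16 eeGGAass=16 eeGGaaSs=8 eeGGaass=8 eeGgAASs=8 eeGgAAss=8 eeGgAaSs=16 eeGgAass=16 eeGgaaSs=8 eeGgaass=8
eeGgaass hits 8/256; gcd=8; 8÷8/256÷8 = 1/32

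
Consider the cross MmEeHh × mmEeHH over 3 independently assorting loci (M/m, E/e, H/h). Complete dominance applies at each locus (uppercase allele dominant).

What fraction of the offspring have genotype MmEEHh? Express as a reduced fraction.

MmEeHh gametes: MEH×1, MEh×1, MeH×1, Meh×1, mEH×1, mEh×1, meH×1, meh×1
mmEeHH gametes: mEH×4, meH×4
MmEeHh×mmEeHH grid (8·8=64): MmEEHH=4 MmEEHh=4 MmEeHH=8 MmEeHh=8 MmeeHH=4 MmeeHh=4 mmEEHH=4 mmEEHh=4 mmEeHH=8 mmEeHh=8 mmeeHH=4 mmeeHh=4
MmEEHh hits 4/64; gcd=4; 4÷4/64÷4 = 1/16

P(MmEEHh) = 1/16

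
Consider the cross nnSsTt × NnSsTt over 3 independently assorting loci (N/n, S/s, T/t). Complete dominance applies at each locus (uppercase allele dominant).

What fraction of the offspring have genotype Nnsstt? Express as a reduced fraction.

nnSsTt gametes: nST×2, nSt×2, nsT×2, nst×2
NnSsTt gametes: NST×1, NSt×1, NsT×1, Nst×1, nST×1, nSt×1, nsT×1, nst×1
nnSsTt×NnSsTt grid (8·8=64): NnSSTT=2 NnSSTt=4 NnSStt=2 NnSsTT=4 NnSsTt=8 NnSstt=4 NnssTT=2 NnssTt=4 Nnsstt=2 nnSSTT=2 nnSSTt=4 nnSStt=2 nnSsTT=4 nnSsTt=8 nnSstt=4 nnssTT=2 nnssTt=4 nnsstt=2
Nnsstt hits 2/64; gcd=2; 2÷2/64÷2 = 1/32

P(Nnsstt) = 1/32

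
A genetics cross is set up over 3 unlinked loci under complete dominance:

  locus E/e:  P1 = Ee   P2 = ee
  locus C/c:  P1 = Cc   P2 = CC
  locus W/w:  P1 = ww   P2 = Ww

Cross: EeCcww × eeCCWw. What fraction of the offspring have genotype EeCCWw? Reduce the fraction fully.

EeCcww gametes: ECw×2, Ecw×2, eCw×2, ecw×2
eeCCWw gametes: eCW×4, eCw×4
EeCcww×eeCCWw grid (8·8=64): EeCCWw=8 EeCCww=8 EeCcWw=8 EeCcww=8 eeCCWw=8 eeCCww=8 eeCcWw=8 eeCcww=8
EeCCWw hits 8/64; gcd=8; 8÷8/64÷8 = 1/8

P(EeCCWw) = 1/8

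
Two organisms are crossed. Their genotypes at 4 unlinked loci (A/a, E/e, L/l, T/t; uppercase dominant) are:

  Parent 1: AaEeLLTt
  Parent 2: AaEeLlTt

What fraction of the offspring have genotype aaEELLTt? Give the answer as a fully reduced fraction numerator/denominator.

P(aaEELLTt) = 1/64

AaEeLLTt gametes: AELT×2, AELt×2, AeLT×2, AeLt×2, aELT×2, aELt×2, aeLT×2, aeLt×2
AaEeLlTt gametes: AELT×1, AELt×1, AElT×1, AElt×1, AeLT×1, AeLt×1, AelT×1, Aelt×1, aELT×1, aELt×1, aElT×1, aElt×1, aeLT×1, aeLt×1, aelT×1, aelt×1
AaEeLLTt×AaEeLlTt grid (16·16=256): AAEELLTT=2 AAEELLTt=4 AAEELLtt=2 AAEELlTT=2 AAEELlTt=4 AAEELltt=2 AAEeLLTT=4 AAEeLLTt=8 AAEeLLtt=4 AAEeLlTT=4 AAEeLlTt=8 AAEeLltt=4 AAeeLLTT=2 AAeeLLTt=4 AAeeLLtt=2 AAeeLlTT=2 AAeeLlTt=4 AAeeLltt=2 AaEELLTT=4 AaEELLTt=8 AaEELLtt=4 AaEELlTT=4 AaEELlTt=8 AaEELltt=4 AaEeLLTT=8 AaEeLLTt=16 AaEeLLtt=8 AaEeLlTT=8 AaEeLlTt=16 AaEeLltt=8 AaeeLLTT=4 AaeeLLTt=8 AaeeLLtt=4 AaeeLlTT=4 AaeeLlTt=8 AaeeLltt=4 aaEELLTT=2 aaEELLTt=4 aaEELLtt=2 aaEELlTT=2 aaEELlTt=4 aaEELltt=2 aaEeLLTT=4 aaEeLLTt=8 aaEeLLtt=4 aaEeLlTT=4 aaEeLlTt=8 aaEeLltt=4 aaeeLLTT=2 aaeeLLTt=4 aaeeLLtt=2 aaeeLlTT=2 aaeeLlTt=4 aaeeLltt=2
aaEELLTt hits 4/256; gcd=4; 4÷4/256÷4 = 1/64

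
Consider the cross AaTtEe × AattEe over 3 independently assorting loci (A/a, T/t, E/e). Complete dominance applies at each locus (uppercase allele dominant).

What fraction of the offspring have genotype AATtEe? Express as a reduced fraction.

AaTtEe gametes: ATE×1, ATe×1, AtE×1, Ate×1, aTE×1, aTe×1, atE×1, ate×1
AattEe gametes: AtE×2, Ate×2, atE×2, ate×2
AaTtEe×AattEe grid (8·8=64): AATtEE=2 AATtEe=4 AATtee=2 AAttEE=2 AAttEe=4 AAttee=2 AaTtEE=4 AaTtEe=8 AaTtee=4 AattEE=4 AattEe=8 Aattee=4 aaTtEE=2 aaTtEe=4 aaTtee=2 aattEE=2 aattEe=4 aattee=2
AATtEe hits 4/64; gcd=4; 4÷4/64÷4 = 1/16

P(AATtEe) = 1/16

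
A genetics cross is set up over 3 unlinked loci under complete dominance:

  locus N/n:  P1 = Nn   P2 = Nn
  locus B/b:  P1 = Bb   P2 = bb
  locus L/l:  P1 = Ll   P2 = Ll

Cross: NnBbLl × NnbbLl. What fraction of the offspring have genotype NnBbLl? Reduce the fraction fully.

P(NnBbLl) = 1/8

NnBbLl gametes: NBL×1, NBl×1, NbL×1, Nbl×1, nBL×1, nBl×1, nbL×1, nbl×1
NnbbLl gametes: NbL×2, Nbl×2, nbL×2, nbl×2
NnBbLl×NnbbLl grid (8·8=64): NNBbLL=2 NNBbLl=4 NNBbll=2 NNbbLL=2 NNbbLl=4 NNbbll=2 NnBbLL=4 NnBbLl=8 NnBbll=4 NnbbLL=4 NnbbLl=8 Nnbbll=4 nnBbLL=2 nnBbLl=4 nnBbll=2 nnbbLL=2 nnbbLl=4 nnbbll=2
NnBbLl hits 8/64; gcd=8; 8÷8/64÷8 = 1/8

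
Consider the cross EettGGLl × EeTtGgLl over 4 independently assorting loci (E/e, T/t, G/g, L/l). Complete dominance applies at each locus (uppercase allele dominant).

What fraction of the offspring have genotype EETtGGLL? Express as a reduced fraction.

P(EETtGGLL) = 1/64

EettGGLl gametes: EtGL×4, EtGl×4, etGL×4, etGl×4
EeTtGgLl gametes: ETGL×1, ETGl×1, ETgL×1, ETgl×1, EtGL×1, EtGl×1, EtgL×1, Etgl×1, eTGL×1, eTGl×1, eTgL×1, eTgl×1, etGL×1, etGl×1, etgL×1, etgl×1
EettGGLl×EeTtGgLl grid (16·16=256): EETtGGLL=4 EETtGGLl=8 EETtGGll=4 EETtGgLL=4 EETtGgLl=8 EETtGgll=4 EEttGGLL=4 EEttGGLl=8 EEttGGll=4 EEttGgLL=4 EEttGgLl=8 EEttGgll=4 EeTtGGLL=8 EeTtGGLl=16 EeTtGGll=8 EeTtGgLL=8 EeTtGgLl=16 EeTtGgll=8 EettGGLL=8 EettGGLl=16 EettGGll=8 EettGgLL=8 EettGgLl=16 EettGgll=8 eeTtGGLL=4 eeTtGGLl=8 eeTtGGll=4 eeTtGgLL=4 eeTtGgLl=8 eeTtGgll=4 eettGGLL=4 eettGGLl=8 eettGGll=4 eettGgLL=4 eettGgLl=8 eettGgll=4
EETtGGLL hits 4/256; gcd=4; 4÷4/256÷4 = 1/64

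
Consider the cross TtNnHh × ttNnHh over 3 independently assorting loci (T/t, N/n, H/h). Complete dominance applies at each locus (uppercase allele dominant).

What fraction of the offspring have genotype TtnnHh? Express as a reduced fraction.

TtNnHh gametes: TNH×1, TNh×1, TnH×1, Tnh×1, tNH×1, tNh×1, tnH×1, tnh×1
ttNnHh gametes: tNH×2, tNh×2, tnH×2, tnh×2
TtNnHh×ttNnHh grid (8·8=64): TtNNHH=2 TtNNHh=4 TtNNhh=2 TtNnHH=4 TtNnHh=8 TtNnhh=4 TtnnHH=2 TtnnHh=4 Ttnnhh=2 ttNNHH=2 ttNNHh=4 ttNNhh=2 ttNnHH=4 ttNnHh=8 ttNnhh=4 ttnnHH=2 ttnnHh=4 ttnnhh=2
TtnnHh hits 4/64; gcd=4; 4÷4/64÷4 = 1/16

P(TtnnHh) = 1/16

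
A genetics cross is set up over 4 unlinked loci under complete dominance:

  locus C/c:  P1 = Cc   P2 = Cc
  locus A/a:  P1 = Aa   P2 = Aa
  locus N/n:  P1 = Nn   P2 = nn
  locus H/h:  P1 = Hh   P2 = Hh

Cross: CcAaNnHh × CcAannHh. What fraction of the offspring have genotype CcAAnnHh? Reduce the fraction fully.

P(CcAAnnHh) = 1/32

CcAaNnHh gametes: CANH×1, CANh×1, CAnH×1, CAnh×1, CaNH×1, CaNh×1, CanH×1, Canh×1, cANH×1, cANh×1, cAnH×1, cAnh×1, caNH×1, caNh×1, canH×1, canh×1
CcAannHh gametes: CAnH×2, CAnh×2, CanH×2, Canh×2, cAnH×2, cAnh×2, canH×2, canh×2
CcAaNnHh×CcAannHh grid (16·16=256): CCAANnHH=2 CCAANnHh=4 CCAANnhh=2 CCAAnnHH=2 CCAAnnHh=4 CCAAnnhh=2 CCAaNnHH=4 CCAaNnHh=8 CCAaNnhh=4 CCAannHH=4 CCAannHh=8 CCAannhh=4 CCaaNnHH=2 CCaaNnHh=4 CCaaNnhh=2 CCaannHH=2 CCaannHh=4 CCaannhh=2 CcAANnHH=4 CcAANnHh=8 CcAANnhh=4 CcAAnnHH=4 CcAAnnHh=8 CcAAnnhh=4 CcAaNnHH=8 CcAaNnHh=16 CcAaNnhh=8 CcAannHH=8 CcAannHh=16 CcAannhh=8 CcaaNnHH=4 CcaaNnHh=8 CcaaNnhh=4 CcaannHH=4 CcaannHh=8 Ccaannhh=4 ccAANnHH=2 ccAANnHh=4 ccAANnhh=2 ccAAnnHH=2 ccAAnnHh=4 ccAAnnhh=2 ccAaNnHH=4 ccAaNnHh=8 ccAaNnhh=4 ccAannHH=4 ccAannHh=8 ccAannhh=4 ccaaNnHH=2 ccaaNnHh=4 ccaaNnhh=2 ccaannHH=2 ccaannHh=4 ccaannhh=2
CcAAnnHh hits 8/256; gcd=8; 8÷8/256÷8 = 1/32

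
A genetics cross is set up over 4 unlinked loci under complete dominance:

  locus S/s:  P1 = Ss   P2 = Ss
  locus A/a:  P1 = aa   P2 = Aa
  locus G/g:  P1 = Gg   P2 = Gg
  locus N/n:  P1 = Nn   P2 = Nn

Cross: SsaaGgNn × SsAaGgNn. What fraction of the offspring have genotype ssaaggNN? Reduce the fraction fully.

SsaaGgNn gametes: SaGN×2, SaGn×2, SagN×2, Sagn×2, saGN×2, saGn×2, sagN×2, sagn×2
SsAaGgNn gametes: SAGN×1, SAGn×1, SAgN×1, SAgn×1, SaGN×1, SaGn×1, SagN×1, Sagn×1, sAGN×1, sAGn×1, sAgN×1, sAgn×1, saGN×1, saGn×1, sagN×1, sagn×1
SsaaGgNn×SsAaGgNn grid (16·16=256): SSAaGGNN=2 SSAaGGNn=4 SSAaGGnn=2 SSAaGgNN=4 SSAaGgNn=8 SSAaGgnn=4 SSAaggNN=2 SSAaggNn=4 SSAaggnn=2 SSaaGGNN=2 SSaaGGNn=4 SSaaGGnn=2 SSaaGgNN=4 SSaaGgNn=8 SSaaGgnn=4 SSaaggNN=2 SSaaggNn=4 SSaaggnn=2 SsAaGGNN=4 SsAaGGNn=8 SsAaGGnn=4 SsAaGgNN=8 SsAaGgNn=16 SsAaGgnn=8 SsAaggNN=4 SsAaggNn=8 SsAaggnn=4 SsaaGGNN=4 SsaaGGNn=8 SsaaGGnn=4 SsaaGgNN=8 SsaaGgNn=16 SsaaGgnn=8 SsaaggNN=4 SsaaggNn=8 Ssaaggnn=4 ssAaGGNN=2 ssAaGGNn=4 ssAaGGnn=2 ssAaGgNN=4 ssAaGgNn=8 ssAaGgnn=4 ssAaggNN=2 ssAaggNn=4 ssAaggnn=2 ssaaGGNN=2 ssaaGGNn=4 ssaaGGnn=2 ssaaGgNN=4 ssaaGgNn=8 ssaaGgnn=4 ssaaggNN=2 ssaaggNn=4 ssaaggnn=2
ssaaggNN hits 2/256; gcd=2; 2÷2/256÷2 = 1/128

P(ssaaggNN) = 1/128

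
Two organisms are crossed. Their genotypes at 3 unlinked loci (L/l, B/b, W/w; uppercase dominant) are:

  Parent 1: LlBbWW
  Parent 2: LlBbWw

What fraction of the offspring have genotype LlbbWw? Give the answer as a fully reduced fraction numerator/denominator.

LlBbWW gametes: LBW×2, LbW×2, lBW×2, lbW×2
LlBbWw gametes: LBW×1, LBw×1, LbW×1, Lbw×1, lBW×1, lBw×1, lbW×1, lbw×1
LlBbWW×LlBbWw grid (8·8=64): LLBBWW=2 LLBBWw=2 LLBbWW=4 LLBbWw=4 LLbbWW=2 LLbbWw=2 LlBBWW=4 LlBBWw=4 LlBbWW=8 LlBbWw=8 LlbbWW=4 LlbbWw=4 llBBWW=2 llBBWw=2 llBbWW=4 llBbWw=4 llbbWW=2 llbbWw=2
LlbbWw hits 4/64; gcd=4; 4÷4/64÷4 = 1/16

P(LlbbWw) = 1/16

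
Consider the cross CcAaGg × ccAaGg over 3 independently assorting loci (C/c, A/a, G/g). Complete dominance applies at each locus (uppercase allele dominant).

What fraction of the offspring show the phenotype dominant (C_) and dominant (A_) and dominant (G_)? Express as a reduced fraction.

P(C_ A_ G_) = 9/32

CcAaGg gametes: CAG×1, CAg×1, CaG×1, Cag×1, cAG×1, cAg×1, caG×1, cag×1
ccAaGg gametes: cAG×2, cAg×2, caG×2, cag×2
CcAaGg×ccAaGg grid (8·8=64): CcAAGG=2 CcAAGg=4 CcAAgg=2 CcAaGG=4 CcAaGg=8 CcAagg=4 CcaaGG=2 CcaaGg=4 Ccaagg=2 ccAAGG=2 ccAAGg=4 ccAAgg=2 ccAaGG=4 ccAaGg=8 ccAagg=4 ccaaGG=2 ccaaGg=4 ccaagg=2
C_ A_ G_ hits 18/64; gcd=2; 18÷2/64÷2 = 9/32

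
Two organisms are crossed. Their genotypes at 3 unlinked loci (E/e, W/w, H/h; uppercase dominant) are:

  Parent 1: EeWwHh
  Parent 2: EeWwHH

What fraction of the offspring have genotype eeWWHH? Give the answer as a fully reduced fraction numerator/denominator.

EeWwHh gametes: EWH×1, EWh×1, EwH×1, Ewh×1, eWH×1, eWh×1, ewH×1, ewh×1
EeWwHH gametes: EWH×2, EwH×2, eWH×2, ewH×2
EeWwHh×EeWwHH grid (8·8=64): EEWWHH=2 EEWWHh=2 EEWwHH=4 EEWwHh=4 EEwwHH=2 EEwwHh=2 EeWWHH=4 EeWWHh=4 EeWwHH=8 EeWwHh=8 EewwHH=4 EewwHh=4 eeWWHH=2 eeWWHh=2 eeWwHH=4 eeWwHh=4 eewwHH=2 eewwHh=2
eeWWHH hits 2/64; gcd=2; 2÷2/64÷2 = 1/32

P(eeWWHH) = 1/32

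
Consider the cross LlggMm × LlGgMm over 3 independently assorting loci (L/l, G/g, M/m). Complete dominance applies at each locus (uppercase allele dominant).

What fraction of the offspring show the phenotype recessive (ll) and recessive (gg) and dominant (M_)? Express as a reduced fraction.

LlggMm gametes: LgM×2, Lgm×2, lgM×2, lgm×2
LlGgMm gametes: LGM×1, LGm×1, LgM×1, Lgm×1, lGM×1, lGm×1, lgM×1, lgm×1
LlggMm×LlGgMm grid (8·8=64): LLGgMM=2 LLGgMm=4 LLGgmm=2 LLggMM=2 LLggMm=4 LLggmm=2 LlGgMM=4 LlGgMm=8 LlGgmm=4 LlggMM=4 LlggMm=8 Llggmm=4 llGgMM=2 llGgMm=4 llGgmm=2 llggMM=2 llggMm=4 llggmm=2
ll gg M_ hits 6/64; gcd=2; 6÷2/64÷2 = 3/32

P(ll gg M_) = 3/32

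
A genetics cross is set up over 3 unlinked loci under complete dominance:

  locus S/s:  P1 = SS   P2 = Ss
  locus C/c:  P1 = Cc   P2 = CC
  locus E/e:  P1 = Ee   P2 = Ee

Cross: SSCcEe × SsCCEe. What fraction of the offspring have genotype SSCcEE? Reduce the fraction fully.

SSCcEe gametes: SCE×2, SCe×2, ScE×2, Sce×2
SsCCEe gametes: SCE×2, SCe×2, sCE×2, sCe×2
SSCcEe×SsCCEe grid (8·8=64): SSCCEE=4 SSCCEe=8 SSCCee=4 SSCcEE=4 SSCcEe=8 SSCcee=4 SsCCEE=4 SsCCEe=8 SsCCee=4 SsCcEE=4 SsCcEe=8 SsCcee=4
SSCcEE hits 4/64; gcd=4; 4÷4/64÷4 = 1/16

P(SSCcEE) = 1/16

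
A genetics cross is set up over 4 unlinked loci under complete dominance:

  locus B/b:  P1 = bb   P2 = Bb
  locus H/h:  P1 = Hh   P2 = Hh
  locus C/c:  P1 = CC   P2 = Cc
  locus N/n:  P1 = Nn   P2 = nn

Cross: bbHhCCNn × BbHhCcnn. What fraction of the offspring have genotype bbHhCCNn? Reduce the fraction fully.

bbHhCCNn gametes: bHCN×4, bHCn×4, bhCN×4, bhCn×4
BbHhCcnn gametes: BHCn×2, BHcn×2, BhCn×2, Bhcn×2, bHCn×2, bHcn×2, bhCn×2, bhcn×2
bbHhCCNn×BbHhCcnn grid (16·16=256): BbHHCCNn=8 BbHHCCnn=8 BbHHCcNn=8 BbHHCcnn=8 BbHhCCNn=16 BbHhCCnn=16 BbHhCcNn=16 BbHhCcnn=16 BbhhCCNn=8 BbhhCCnn=8 BbhhCcNn=8 BbhhCcnn=8 bbHHCCNn=8 bbHHCCnn=8 bbHHCcNn=8 bbHHCcnn=8 bbHhCCNn=16 bbHhCCnn=16 bbHhCcNn=16 bbHhCcnn=16 bbhhCCNn=8 bbhhCCnn=8 bbhhCcNn=8 bbhhCcnn=8
bbHhCCNn hits 16/256; gcd=16; 16÷16/256÷16 = 1/16

P(bbHhCCNn) = 1/16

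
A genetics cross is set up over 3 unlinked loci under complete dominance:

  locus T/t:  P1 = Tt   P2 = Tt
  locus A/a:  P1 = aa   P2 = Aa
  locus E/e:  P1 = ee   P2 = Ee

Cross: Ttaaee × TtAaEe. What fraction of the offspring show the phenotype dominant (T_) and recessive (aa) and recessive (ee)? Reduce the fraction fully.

Ttaaee gametes: Tae×4, tae×4
TtAaEe gametes: TAE×1, TAe×1, TaE×1, Tae×1, tAE×1, tAe×1, taE×1, tae×1
Ttaaee×TtAaEe grid (8·8=64): TTAaEe=4 TTAaee=4 TTaaEe=4 TTaaee=4 TtAaEe=8 TtAaee=8 TtaaEe=8 Ttaaee=8 ttAaEe=4 ttAaee=4 ttaaEe=4 ttaaee=4
T_ aa ee hits 12/64; gcd=4; 12÷4/64÷4 = 3/16

P(T_ aa ee) = 3/16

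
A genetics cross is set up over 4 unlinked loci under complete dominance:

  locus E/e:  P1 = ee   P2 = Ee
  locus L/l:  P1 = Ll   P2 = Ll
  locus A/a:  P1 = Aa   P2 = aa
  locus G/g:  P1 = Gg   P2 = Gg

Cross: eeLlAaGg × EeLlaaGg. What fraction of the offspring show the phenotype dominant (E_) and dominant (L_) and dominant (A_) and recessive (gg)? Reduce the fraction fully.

P(E_ L_ A_ gg) = 3/64

eeLlAaGg gametes: eLAG×2, eLAg×2, eLaG×2, eLag×2, elAG×2, elAg×2, elaG×2, elag×2
EeLlaaGg gametes: ELaG×2, ELag×2, ElaG×2, Elag×2, eLaG×2, eLag×2, elaG×2, elag×2
eeLlAaGg×EeLlaaGg grid (16·16=256): EeLLAaGG=4 EeLLAaGg=8 EeLLAagg=4 EeLLaaGG=4 EeLLaaGg=8 EeLLaagg=4 EeLlAaGG=8 EeLlAaGg=16 EeLlAagg=8 EeLlaaGG=8 EeLlaaGg=16 EeLlaagg=8 EellAaGG=4 EellAaGg=8 EellAagg=4 EellaaGG=4 EellaaGg=8 Eellaagg=4 eeLLAaGG=4 eeLLAaGg=8 eeLLAagg=4 eeLLaaGG=4 eeLLaaGg=8 eeLLaagg=4 eeLlAaGG=8 eeLlAaGg=16 eeLlAagg=8 eeLlaaGG=8 eeLlaaGg=16 eeLlaagg=8 eellAaGG=4 eellAaGg=8 eellAagg=4 eellaaGG=4 eellaaGg=8 eellaagg=4
E_ L_ A_ gg hits 12/256; gcd=4; 12÷4/256÷4 = 3/64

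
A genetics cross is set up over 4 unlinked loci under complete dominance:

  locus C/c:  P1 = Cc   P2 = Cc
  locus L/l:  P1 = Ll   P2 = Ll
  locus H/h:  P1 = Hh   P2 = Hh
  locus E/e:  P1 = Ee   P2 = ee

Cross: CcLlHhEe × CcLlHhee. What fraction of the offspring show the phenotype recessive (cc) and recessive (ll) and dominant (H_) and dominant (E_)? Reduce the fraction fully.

CcLlHhEe gametes: CLHE×1, CLHe×1, CLhE×1, CLhe×1, ClHE×1, ClHe×1, ClhE×1, Clhe×1, cLHE×1, cLHe×1, cLhE×1, cLhe×1, clHE×1, clHe×1, clhE×1, clhe×1
CcLlHhee gametes: CLHe×2, CLhe×2, ClHe×2, Clhe×2, cLHe×2, cLhe×2, clHe×2, clhe×2
CcLlHhEe×CcLlHhee grid (16·16=256): CCLLHHEe=2 CCLLHHee=2 CCLLHhEe=4 CCLLHhee=4 CCLLhhEe=2 CCLLhhee=2 CCLlHHEe=4 CCLlHHee=4 CCLlHhEe=8 CCLlHhee=8 CCLlhhEe=4 CCLlhhee=4 CCllHHEe=2 CCllHHee=2 CCllHhEe=4 CCllHhee=4 CCllhhEe=2 CCllhhee=2 CcLLHHEe=4 CcLLHHee=4 CcLLHhEe=8 CcLLHhee=8 CcLLhhEe=4 CcLLhhee=4 CcLlHHEe=8 CcLlHHee=8 CcLlHhEe=16 CcLlHhee=16 CcLlhhEe=8 CcLlhhee=8 CcllHHEe=4 CcllHHee=4 CcllHhEe=8 CcllHhee=8 CcllhhEe=4 Ccllhhee=4 ccLLHHEe=2 ccLLHHee=2 ccLLHhEe=4 ccLLHhee=4 ccLLhhEe=2 ccLLhhee=2 ccLlHHEe=4 ccLlHHee=4 ccLlHhEe=8 ccLlHhee=8 ccLlhhEe=4 ccLlhhee=4 ccllHHEe=2 ccllHHee=2 ccllHhEe=4 ccllHhee=4 ccllhhEe=2 ccllhhee=2
cc ll H_ E_ hits 6/256; gcd=2; 6÷2/256÷2 = 3/128

P(cc ll H_ E_) = 3/128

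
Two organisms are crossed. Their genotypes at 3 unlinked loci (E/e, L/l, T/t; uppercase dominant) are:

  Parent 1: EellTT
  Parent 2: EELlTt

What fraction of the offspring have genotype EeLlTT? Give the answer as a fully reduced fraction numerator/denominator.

EellTT gametes: ElT×4, elT×4
EELlTt gametes: ELT×2, ELt×2, ElT×2, Elt×2
EellTT×EELlTt grid (8·8=64): EELlTT=8 EELlTt=8 EEllTT=8 EEllTt=8 EeLlTT=8 EeLlTt=8 EellTT=8 EellTt=8
EeLlTT hits 8/64; gcd=8; 8÷8/64÷8 = 1/8

P(EeLlTT) = 1/8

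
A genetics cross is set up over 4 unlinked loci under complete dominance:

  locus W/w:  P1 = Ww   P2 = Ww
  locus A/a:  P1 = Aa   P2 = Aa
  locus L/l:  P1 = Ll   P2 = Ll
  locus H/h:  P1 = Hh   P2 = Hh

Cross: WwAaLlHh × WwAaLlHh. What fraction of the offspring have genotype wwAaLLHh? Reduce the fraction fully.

WwAaLlHh gametes: WALH×1, WALh×1, WAlH×1, WAlh×1, WaLH×1, WaLh×1, WalH×1, Walh×1, wALH×1, wALh×1, wAlH×1, wAlh×1, waLH×1, waLh×1, walH×1, walh×1
WwAaLlHh gametes: WALH×1, WALh×1, WAlH×1, WAlh×1, WaLH×1, WaLh×1, WalH×1, Walh×1, wALH×1, wALh×1, wAlH×1, wAlh×1, waLH×1, waLh×1, walH×1, walh×1
WwAaLlHh×WwAaLlHh grid (16·16=256): WWAALLHH=1 WWAALLHh=2 WWAALLhh=1 WWAALlHH=2 WWAALlHh=4 WWAALlhh=2 WWAAllHH=1 WWAAllHh=2 WWAAllhh=1 WWAaLLHH=2 WWAaLLHh=4 WWAaLLhh=2 WWAaLlHH=4 WWAaLlHh=8 WWAaLlhh=4 WWAallHH=2 WWAallHh=4 WWAallhh=2 WWaaLLHH=1 WWaaLLHh=2 WWaaLLhh=1 WWaaLlHH=2 WWaaLlHh=4 WWaaLlhh=2 WWaallHH=1 WWaallHh=2 WWaallhh=1 WwAALLHH=2 WwAALLHh=4 WwAALLhh=2 WwAALlHH=4 WwAALlHh=8 WwAALlhh=4 WwAAllHH=2 WwAAllHh=4 WwAAllhh=2 WwAaLLHH=4 WwAaLLHh=8 WwAaLLhh=4 WwAaLlHH=8 WwAaLlHh=16 WwAaLlhh=8 WwAallHH=4 WwAallHh=8 WwAallhh=4 WwaaLLHH=2 WwaaLLHh=4 WwaaLLhh=2 WwaaLlHH=4 WwaaLlHh=8 WwaaLlhh=4 WwaallHH=2 WwaallHh=4 Wwaallhh=2 wwAALLHH=1 wwAALLHh=2 wwAALLhh=1 wwAALlHH=2 wwAALlHh=4 wwAALlhh=2 wwAAllHH=1 wwAAllHh=2 wwAAllhh=1 wwAaLLHH=2 wwAaLLHh=4 wwAaLLhh=2 wwAaLlHH=4 wwAaLlHh=8 wwAaLlhh=4 wwAallHH=2 wwAallHh=4 wwAallhh=2 wwaaLLHH=1 wwaaLLHh=2 wwaaLLhh=1 wwaaLlHH=2 wwaaLlHh=4 wwaaLlhh=2 wwaallHH=1 wwaallHh=2 wwaallhh=1
wwAaLLHh hits 4/256; gcd=4; 4÷4/256÷4 = 1/64

P(wwAaLLHh) = 1/64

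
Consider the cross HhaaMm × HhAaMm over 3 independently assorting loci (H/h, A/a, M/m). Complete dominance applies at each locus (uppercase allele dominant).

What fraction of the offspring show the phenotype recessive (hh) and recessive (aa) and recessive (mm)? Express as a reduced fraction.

P(hh aa mm) = 1/32

HhaaMm gametes: HaM×2, Ham×2, haM×2, ham×2
HhAaMm gametes: HAM×1, HAm×1, HaM×1, Ham×1, hAM×1, hAm×1, haM×1, ham×1
HhaaMm×HhAaMm grid (8·8=64): HHAaMM=2 HHAaMm=4 HHAamm=2 HHaaMM=2 HHaaMm=4 HHaamm=2 HhAaMM=4 HhAaMm=8 HhAamm=4 HhaaMM=4 HhaaMm=8 Hhaamm=4 hhAaMM=2 hhAaMm=4 hhAamm=2 hhaaMM=2 hhaaMm=4 hhaamm=2
hh aa mm hits 2/64; gcd=2; 2÷2/64÷2 = 1/32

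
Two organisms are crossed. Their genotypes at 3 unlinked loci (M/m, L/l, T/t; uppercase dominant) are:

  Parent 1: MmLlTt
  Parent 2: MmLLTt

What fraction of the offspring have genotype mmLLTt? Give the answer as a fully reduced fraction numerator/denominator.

MmLlTt gametes: MLT×1, MLt×1, MlT×1, Mlt×1, mLT×1, mLt×1, mlT×1, mlt×1
MmLLTt gametes: MLT×2, MLt×2, mLT×2, mLt×2
MmLlTt×MmLLTt grid (8·8=64): MMLLTT=2 MMLLTt=4 MMLLtt=2 MMLlTT=2 MMLlTt=4 MMLltt=2 MmLLTT=4 MmLLTt=8 MmLLtt=4 MmLlTT=4 MmLlTt=8 MmLltt=4 mmLLTT=2 mmLLTt=4 mmLLtt=2 mmLlTT=2 mmLlTt=4 mmLltt=2
mmLLTt hits 4/64; gcd=4; 4÷4/64÷4 = 1/16

P(mmLLTt) = 1/16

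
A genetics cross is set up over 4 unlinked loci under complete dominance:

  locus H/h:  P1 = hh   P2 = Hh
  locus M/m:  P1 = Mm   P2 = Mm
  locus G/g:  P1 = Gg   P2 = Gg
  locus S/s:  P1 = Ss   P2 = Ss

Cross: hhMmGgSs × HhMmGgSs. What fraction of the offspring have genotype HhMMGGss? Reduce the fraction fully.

hhMmGgSs gametes: hMGS×2, hMGs×2, hMgS×2, hMgs×2, hmGS×2, hmGs×2, hmgS×2, hmgs×2
HhMmGgSs gametes: HMGS×1, HMGs×1, HMgS×1, HMgs×1, HmGS×1, HmGs×1, HmgS×1, Hmgs×1, hMGS×1, hMGs×1, hMgS×1, hMgs×1, hmGS×1, hmGs×1, hmgS×1, hmgs×1
hhMmGgSs×HhMmGgSs grid (16·16=256): HhMMGGSS=2 HhMMGGSs=4 HhMMGGss=2 HhMMGgSS=4 HhMMGgSs=8 HhMMGgss=4 HhMMggSS=2 HhMMggSs=4 HhMMggss=2 HhMmGGSS=4 HhMmGGSs=8 HhMmGGss=4 HhMmGgSS=8 HhMmGgSs=16 HhMmGgss=8 HhMmggSS=4 HhMmggSs=8 HhMmggss=4 HhmmGGSS=2 HhmmGGSs=4 HhmmGGss=2 HhmmGgSS=4 HhmmGgSs=8 HhmmGgss=4 HhmmggSS=2 HhmmggSs=4 Hhmmggss=2 hhMMGGSS=2 hhMMGGSs=4 hhMMGGss=2 hhMMGgSS=4 hhMMGgSs=8 hhMMGgss=4 hhMMggSS=2 hhMMggSs=4 hhMMggss=2 hhMmGGSS=4 hhMmGGSs=8 hhMmGGss=4 hhMmGgSS=8 hhMmGgSs=16 hhMmGgss=8 hhMmggSS=4 hhMmggSs=8 hhMmggss=4 hhmmGGSS=2 hhmmGGSs=4 hhmmGGss=2 hhmmGgSS=4 hhmmGgSs=8 hhmmGgss=4 hhmmggSS=2 hhmmggSs=4 hhmmggss=2
HhMMGGss hits 2/256; gcd=2; 2÷2/256÷2 = 1/128

P(HhMMGGss) = 1/128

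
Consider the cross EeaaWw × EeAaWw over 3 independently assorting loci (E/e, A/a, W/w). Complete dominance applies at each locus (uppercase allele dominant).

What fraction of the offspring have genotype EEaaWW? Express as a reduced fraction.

EeaaWw gametes: EaW×2, Eaw×2, eaW×2, eaw×2
EeAaWw gametes: EAW×1, EAw×1, EaW×1, Eaw×1, eAW×1, eAw×1, eaW×1, eaw×1
EeaaWw×EeAaWw grid (8·8=64): EEAaWW=2 EEAaWw=4 EEAaww=2 EEaaWW=2 EEaaWw=4 EEaaww=2 EeAaWW=4 EeAaWw=8 EeAaww=4 EeaaWW=4 EeaaWw=8 Eeaaww=4 eeAaWW=2 eeAaWw=4 eeAaww=2 eeaaWW=2 eeaaWw=4 eeaaww=2
EEaaWW hits 2/64; gcd=2; 2÷2/64÷2 = 1/32

P(EEaaWW) = 1/32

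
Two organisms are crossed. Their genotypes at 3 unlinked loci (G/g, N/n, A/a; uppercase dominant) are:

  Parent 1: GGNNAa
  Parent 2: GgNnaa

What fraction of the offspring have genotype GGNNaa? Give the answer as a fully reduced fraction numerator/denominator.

GGNNAa gametes: GNA×4, GNa×4
GgNnaa gametes: GNa×2, Gna×2, gNa×2, gna×2
GGNNAa×GgNnaa grid (8·8=64): GGNNAa=8 GGNNaa=8 GGNnAa=8 GGNnaa=8 GgNNAa=8 GgNNaa=8 GgNnAa=8 GgNnaa=8
GGNNaa hits 8/64; gcd=8; 8÷8/64÷8 = 1/8

P(GGNNaa) = 1/8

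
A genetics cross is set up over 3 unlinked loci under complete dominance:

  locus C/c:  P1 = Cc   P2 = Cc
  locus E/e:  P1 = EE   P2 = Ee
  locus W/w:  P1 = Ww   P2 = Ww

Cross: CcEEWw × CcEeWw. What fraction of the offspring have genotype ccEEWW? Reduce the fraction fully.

CcEEWw gametes: CEW×2, CEw×2, cEW×2, cEw×2
CcEeWw gametes: CEW×1, CEw×1, CeW×1, Cew×1, cEW×1, cEw×1, ceW×1, cew×1
CcEEWw×CcEeWw grid (8·8=64): CCEEWW=2 CCEEWw=4 CCEEww=2 CCEeWW=2 CCEeWw=4 CCEeww=2 CcEEWW=4 CcEEWw=8 CcEEww=4 CcEeWW=4 CcEeWw=8 CcEeww=4 ccEEWW=2 ccEEWw=4 ccEEww=2 ccEeWW=2 ccEeWw=4 ccEeww=2
ccEEWW hits 2/64; gcd=2; 2÷2/64÷2 = 1/32

P(ccEEWW) = 1/32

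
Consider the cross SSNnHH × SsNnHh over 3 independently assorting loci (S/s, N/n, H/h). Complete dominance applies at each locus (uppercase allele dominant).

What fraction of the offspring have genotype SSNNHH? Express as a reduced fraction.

P(SSNNHH) = 1/16

SSNnHH gametes: SNH×4, SnH×4
SsNnHh gametes: SNH×1, SNh×1, SnH×1, Snh×1, sNH×1, sNh×1, snH×1, snh×1
SSNnHH×SsNnHh grid (8·8=64): SSNNHH=4 SSNNHh=4 SSNnHH=8 SSNnHh=8 SSnnHH=4 SSnnHh=4 SsNNHH=4 SsNNHh=4 SsNnHH=8 SsNnHh=8 SsnnHH=4 SsnnHh=4
SSNNHH hits 4/64; gcd=4; 4÷4/64÷4 = 1/16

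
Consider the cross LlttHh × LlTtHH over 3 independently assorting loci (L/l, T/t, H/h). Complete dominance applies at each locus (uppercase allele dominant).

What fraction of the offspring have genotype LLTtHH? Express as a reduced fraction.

LlttHh gametes: LtH×2, Lth×2, ltH×2, lth×2
LlTtHH gametes: LTH×2, LtH×2, lTH×2, ltH×2
LlttHh×LlTtHH grid (8·8=64): LLTtHH=4 LLTtHh=4 LLttHH=4 LLttHh=4 LlTtHH=8 LlTtHh=8 LlttHH=8 LlttHh=8 llTtHH=4 llTtHh=4 llttHH=4 llttHh=4
LLTtHH hits 4/64; gcd=4; 4÷4/64÷4 = 1/16

P(LLTtHH) = 1/16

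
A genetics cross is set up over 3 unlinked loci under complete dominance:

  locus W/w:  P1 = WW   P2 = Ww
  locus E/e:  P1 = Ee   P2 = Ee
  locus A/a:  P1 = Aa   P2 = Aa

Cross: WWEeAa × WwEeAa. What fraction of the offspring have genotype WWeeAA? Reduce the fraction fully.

WWEeAa gametes: WEA×2, WEa×2, WeA×2, Wea×2
WwEeAa gametes: WEA×1, WEa×1, WeA×1, Wea×1, wEA×1, wEa×1, weA×1, wea×1
WWEeAa×WwEeAa grid (8·8=64): WWEEAA=2 WWEEAa=4 WWEEaa=2 WWEeAA=4 WWEeAa=8 WWEeaa=4 WWeeAA=2 WWeeAa=4 WWeeaa=2 WwEEAA=2 WwEEAa=4 WwEEaa=2 WwEeAA=4 WwEeAa=8 WwEeaa=4 WweeAA=2 WweeAa=4 Wweeaa=2
WWeeAA hits 2/64; gcd=2; 2÷2/64÷2 = 1/32

P(WWeeAA) = 1/32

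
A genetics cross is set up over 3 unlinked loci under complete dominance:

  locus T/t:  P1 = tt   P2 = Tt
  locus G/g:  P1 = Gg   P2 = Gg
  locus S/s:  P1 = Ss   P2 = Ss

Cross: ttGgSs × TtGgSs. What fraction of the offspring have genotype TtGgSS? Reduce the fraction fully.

P(TtGgSS) = 1/16

ttGgSs gametes: tGS×2, tGs×2, tgS×2, tgs×2
TtGgSs gametes: TGS×1, TGs×1, TgS×1, Tgs×1, tGS×1, tGs×1, tgS×1, tgs×1
ttGgSs×TtGgSs grid (8·8=64): TtGGSS=2 TtGGSs=4 TtGGss=2 TtGgSS=4 TtGgSs=8 TtGgss=4 TtggSS=2 TtggSs=4 Ttggss=2 ttGGSS=2 ttGGSs=4 ttGGss=2 ttGgSS=4 ttGgSs=8 ttGgss=4 ttggSS=2 ttggSs=4 ttggss=2
TtGgSS hits 4/64; gcd=4; 4÷4/64÷4 = 1/16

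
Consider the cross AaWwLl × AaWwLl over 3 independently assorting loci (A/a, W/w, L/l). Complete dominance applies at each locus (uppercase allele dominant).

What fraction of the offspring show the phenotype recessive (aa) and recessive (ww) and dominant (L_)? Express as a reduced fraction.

P(aa ww L_) = 3/64

AaWwLl gametes: AWL×1, AWl×1, AwL×1, Awl×1, aWL×1, aWl×1, awL×1, awl×1
AaWwLl gametes: AWL×1, AWl×1, AwL×1, Awl×1, aWL×1, aWl×1, awL×1, awl×1
AaWwLl×AaWwLl grid (8·8=64): AAWWLL=1 AAWWLl=2 AAWWll=1 AAWwLL=2 AAWwLl=4 AAWwll=2 AAwwLL=1 AAwwLl=2 AAwwll=1 AaWWLL=2 AaWWLl=4 AaWWll=2 AaWwLL=4 AaWwLl=8 AaWwll=4 AawwLL=2 AawwLl=4 Aawwll=2 aaWWLL=1 aaWWLl=2 aaWWll=1 aaWwLL=2 aaWwLl=4 aaWwll=2 aawwLL=1 aawwLl=2 aawwll=1
aa ww L_ hits 3/64; gcd=1; 3÷1/64÷1 = 3/64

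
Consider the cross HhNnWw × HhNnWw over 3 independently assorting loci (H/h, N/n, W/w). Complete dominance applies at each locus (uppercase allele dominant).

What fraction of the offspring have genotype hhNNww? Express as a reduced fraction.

P(hhNNww) = 1/64

HhNnWw gametes: HNW×1, HNw×1, HnW×1, Hnw×1, hNW×1, hNw×1, hnW×1, hnw×1
HhNnWw gametes: HNW×1, HNw×1, HnW×1, Hnw×1, hNW×1, hNw×1, hnW×1, hnw×1
HhNnWw×HhNnWw grid (8·8=64): HHNNWW=1 HHNNWw=2 HHNNww=1 HHNnWW=2 HHNnWw=4 HHNnww=2 HHnnWW=1 HHnnWw=2 HHnnww=1 HhNNWW=2 HhNNWw=4 HhNNww=2 HhNnWW=4 HhNnWw=8 HhNnww=4 HhnnWW=2 HhnnWw=4 Hhnnww=2 hhNNWW=1 hhNNWw=2 hhNNww=1 hhNnWW=2 hhNnWw=4 hhNnww=2 hhnnWW=1 hhnnWw=2 hhnnww=1
hhNNww hits 1/64; gcd=1; 1÷1/64÷1 = 1/64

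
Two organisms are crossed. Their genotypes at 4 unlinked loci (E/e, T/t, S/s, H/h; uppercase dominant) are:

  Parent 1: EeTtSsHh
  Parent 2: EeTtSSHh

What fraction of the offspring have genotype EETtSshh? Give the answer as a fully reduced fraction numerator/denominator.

EeTtSsHh gametes: ETSH×1, ETSh×1, ETsH×1, ETsh×1, EtSH×1, EtSh×1, EtsH×1, Etsh×1, eTSH×1, eTSh×1, eTsH×1, eTsh×1, etSH×1, etSh×1, etsH×1, etsh×1
EeTtSSHh gametes: ETSH×2, ETSh×2, EtSH×2, EtSh×2, eTSH×2, eTSh×2, etSH×2, etSh×2
EeTtSsHh×EeTtSSHh grid (16·16=256): EETTSSHH=2 EETTSSHh=4 EETTSShh=2 EETTSsHH=2 EETTSsHh=4 EETTSshh=2 EETtSSHH=4 EETtSSHh=8 EETtSShh=4 EETtSsHH=4 EETtSsHh=8 EETtSshh=4 EEttSSHH=2 EEttSSHh=4 EEttSShh=2 EEttSsHH=2 EEttSsHh=4 EEttSshh=2 EeTTSSHH=4 EeTTSSHh=8 EeTTSShh=4 EeTTSsHH=4 EeTTSsHh=8 EeTTSshh=4 EeTtSSHH=8 EeTtSSHh=16 EeTtSShh=8 EeTtSsHH=8 EeTtSsHh=16 EeTtSshh=8 EettSSHH=4 EettSSHh=8 EettSShh=4 EettSsHH=4 EettSsHh=8 EettSshh=4 eeTTSSHH=2 eeTTSSHh=4 eeTTSShh=2 eeTTSsHH=2 eeTTSsHh=4 eeTTSshh=2 eeTtSSHH=4 eeTtSSHh=8 eeTtSShh=4 eeTtSsHH=4 eeTtSsHh=8 eeTtSshh=4 eettSSHH=2 eettSSHh=4 eettSShh=2 eettSsHH=2 eettSsHh=4 eettSshh=2
EETtSshh hits 4/256; gcd=4; 4÷4/256÷4 = 1/64

P(EETtSshh) = 1/64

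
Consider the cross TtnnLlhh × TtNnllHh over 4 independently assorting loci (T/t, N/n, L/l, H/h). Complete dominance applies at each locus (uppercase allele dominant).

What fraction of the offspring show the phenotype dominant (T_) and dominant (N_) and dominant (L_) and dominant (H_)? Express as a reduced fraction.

TtnnLlhh gametes: TnLh×4, Tnlh×4, tnLh×4, tnlh×4
TtNnllHh gametes: TNlH×2, TNlh×2, TnlH×2, Tnlh×2, tNlH×2, tNlh×2, tnlH×2, tnlh×2
TtnnLlhh×TtNnllHh grid (16·16=256): TTNnLlHh=8 TTNnLlhh=8 TTNnllHh=8 TTNnllhh=8 TTnnLlHh=8 TTnnLlhh=8 TTnnllHh=8 TTnnllhh=8 TtNnLlHh=16 TtNnLlhh=16 TtNnllHh=16 TtNnllhh=16 TtnnLlHh=16 TtnnLlhh=16 TtnnllHh=16 Ttnnllhh=16 ttNnLlHh=8 ttNnLlhh=8 ttNnllHh=8 ttNnllhh=8 ttnnLlHh=8 ttnnLlhh=8 ttnnllHh=8 ttnnllhh=8
T_ N_ L_ H_ hits 24/256; gcd=8; 24÷8/256÷8 = 3/32

P(T_ N_ L_ H_) = 3/32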